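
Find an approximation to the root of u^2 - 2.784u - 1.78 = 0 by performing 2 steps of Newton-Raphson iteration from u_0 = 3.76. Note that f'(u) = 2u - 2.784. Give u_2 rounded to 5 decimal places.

3.32055

Newton update: u ← u − f(u)/f'(u).
u_0 = 3.760000: f = 1.889760, f' = 4.736000 → u_1 = 3.760000 - (1.889760)/(4.736000) = 3.360980
u_1 = 3.360980: f = 0.159217, f' = 3.937959 → u_2 = 3.360980 - (0.159217)/(3.937959) = 3.320548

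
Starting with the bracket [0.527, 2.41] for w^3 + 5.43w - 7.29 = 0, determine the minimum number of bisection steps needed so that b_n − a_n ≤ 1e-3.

Initial width b − a = 2.41 − 0.527 = 1.883000.
After n steps the width is (b−a)/2^n; need (b−a)/2^n ≤ 1e-3.
So n ≥ log₂(1.883000/1e-3) = log₂(1883.0000) ≈ 10.8788.
Hence n = 11.

11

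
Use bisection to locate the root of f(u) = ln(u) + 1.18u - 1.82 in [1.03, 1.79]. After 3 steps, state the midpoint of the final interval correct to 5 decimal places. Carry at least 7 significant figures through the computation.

1.26750

f(1.030000) = -0.575041, f(1.790000) = 0.874416 (opposite signs)
step 1: m = 1.410000, f(m) = 0.187390 > 0 → root in [1.030000, 1.410000]
step 2: m = 1.220000, f(m) = -0.181549 < 0 → root in [1.220000, 1.410000]
step 3: m = 1.315000, f(m) = 0.005537 > 0 → root in [1.220000, 1.315000]
Midpoint of [1.220000, 1.315000] = 1.267500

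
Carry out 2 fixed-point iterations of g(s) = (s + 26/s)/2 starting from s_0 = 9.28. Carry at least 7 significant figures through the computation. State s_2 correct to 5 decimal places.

5.17244

s_1 = g(9.280000) = 6.040862
s_2 = g(6.040862) = 5.172442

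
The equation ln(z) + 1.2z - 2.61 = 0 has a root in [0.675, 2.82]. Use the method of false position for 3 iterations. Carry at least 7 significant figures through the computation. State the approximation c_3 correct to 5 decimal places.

1.72482

False-position update: c = (a·f(b) − b·f(a))/(f(b) − f(a)); replace the endpoint whose sign matches f(c).
f(0.675000) = -2.193043, f(2.820000) = 1.810737
step 1: c = 1.849909, f(c) = 0.225027 > 0 → new bracket [0.675000, 1.849909]
step 2: c = 1.740571, f(c) = 0.032899 > 0 → new bracket [0.675000, 1.740571]
step 3: c = 1.724822, f(c) = 0.004911 > 0 → new bracket [0.675000, 1.724822]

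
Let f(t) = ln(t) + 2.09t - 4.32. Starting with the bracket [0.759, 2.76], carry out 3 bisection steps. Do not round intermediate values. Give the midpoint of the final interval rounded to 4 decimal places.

f(0.759000) = -3.009444, f(2.760000) = 2.463631 (opposite signs)
step 1: m = 1.759500, f(m) = -0.077615 < 0 → root in [1.759500, 2.760000]
step 2: m = 2.259750, f(m) = 1.218132 > 0 → root in [1.759500, 2.259750]
step 3: m = 2.009625, f(m) = 0.578064 > 0 → root in [1.759500, 2.009625]
Midpoint of [1.759500, 2.009625] = 1.884562

1.8846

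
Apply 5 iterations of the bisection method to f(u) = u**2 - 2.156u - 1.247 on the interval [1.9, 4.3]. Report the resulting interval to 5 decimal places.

f(1.900000) = -1.733400, f(4.300000) = 7.972200 (opposite signs)
step 1: m = 3.100000, f(m) = 1.679400 > 0 → root in [1.900000, 3.100000]
step 2: m = 2.500000, f(m) = -0.387000 < 0 → root in [2.500000, 3.100000]
step 3: m = 2.800000, f(m) = 0.556200 > 0 → root in [2.500000, 2.800000]
step 4: m = 2.650000, f(m) = 0.062100 > 0 → root in [2.500000, 2.650000]
step 5: m = 2.575000, f(m) = -0.168075 < 0 → root in [2.575000, 2.650000]

[2.57500, 2.65000]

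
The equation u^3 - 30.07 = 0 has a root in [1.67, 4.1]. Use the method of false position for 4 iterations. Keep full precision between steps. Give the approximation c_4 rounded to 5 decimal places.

False-position update: c = (a·f(b) − b·f(a))/(f(b) − f(a)); replace the endpoint whose sign matches f(c).
f(1.670000) = -25.412537, f(4.100000) = 38.851000
step 1: c = 2.630925, f(c) = -11.859344 < 0 → new bracket [2.630925, 4.100000]
step 2: c = 2.974490, f(c) = -3.752939 < 0 → new bracket [2.974490, 4.100000]
step 3: c = 3.073635, f(c) = -1.032664 < 0 → new bracket [3.073635, 4.100000]
step 4: c = 3.100209, f(c) = -0.272966 < 0 → new bracket [3.100209, 4.100000]

3.10021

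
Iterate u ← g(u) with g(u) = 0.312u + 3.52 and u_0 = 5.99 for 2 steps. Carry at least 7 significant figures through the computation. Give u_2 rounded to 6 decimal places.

u_1 = g(5.990000) = 5.388880
u_2 = g(5.388880) = 5.201331

5.201331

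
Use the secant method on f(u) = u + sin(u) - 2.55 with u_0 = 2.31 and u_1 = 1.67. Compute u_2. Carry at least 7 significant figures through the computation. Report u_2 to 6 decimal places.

1.478155

f(u_0) = 0.499005, f(u_1) = 0.115083
u_2 = 1.670000 - (0.115083)·(1.670000 - 2.310000)/(0.115083 - (0.499005)) = 1.478155; f(u_2) = -0.076133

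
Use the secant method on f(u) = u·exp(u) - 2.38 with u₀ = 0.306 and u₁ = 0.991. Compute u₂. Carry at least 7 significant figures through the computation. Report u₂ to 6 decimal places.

f(u_0) = -1.964457, f(u_1) = 0.289682
u_2 = 0.991000 - (0.289682)·(0.991000 - 0.306000)/(0.289682 - (-1.964457)) = 0.902970; f(u_2) = -0.152446

0.902970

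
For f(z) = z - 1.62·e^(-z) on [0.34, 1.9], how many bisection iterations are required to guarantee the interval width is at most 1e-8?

Initial width b − a = 1.9 − 0.34 = 1.560000.
After n steps the width is (b−a)/2^n; need (b−a)/2^n ≤ 1e-8.
So n ≥ log₂(1.560000/1e-8) = log₂(156000000.0000) ≈ 27.2170.
Hence n = 28.

28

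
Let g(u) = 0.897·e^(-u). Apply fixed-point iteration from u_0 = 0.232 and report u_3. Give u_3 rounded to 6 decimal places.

0.577444

u_1 = g(0.232000) = 0.711273
u_2 = g(0.711273) = 0.440444
u_3 = g(0.440444) = 0.577444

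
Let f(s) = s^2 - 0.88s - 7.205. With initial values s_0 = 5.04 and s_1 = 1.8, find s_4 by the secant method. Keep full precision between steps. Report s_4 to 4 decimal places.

3.1468

f(s_0) = 13.761400, f(s_1) = -5.549000
s_2 = 1.800000 - (-5.549000)·(1.800000 - 5.040000)/(-5.549000 - (13.761400)) = 2.731040; f(s_2) = -2.149734
s_3 = 2.731040 - (-2.149734)·(2.731040 - 1.800000)/(-2.149734 - (-5.549000)) = 3.319841; f(s_3) = 0.894883
s_4 = 3.319841 - (0.894883)·(3.319841 - 2.731040)/(0.894883 - (-2.149734)) = 3.146779; f(s_4) = -0.071949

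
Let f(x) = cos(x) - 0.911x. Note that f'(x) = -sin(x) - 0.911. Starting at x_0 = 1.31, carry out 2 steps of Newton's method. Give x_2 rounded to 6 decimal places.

0.780416

Newton update: x ← x − f(x)/f'(x).
x_0 = 1.310000: f = -0.935560, f' = -1.877185 → x_1 = 1.310000 - (-0.935560)/(-1.877185) = 0.811615
x_1 = 0.811615: f = -0.051054, f' = -1.636400 → x_2 = 0.811615 - (-0.051054)/(-1.636400) = 0.780416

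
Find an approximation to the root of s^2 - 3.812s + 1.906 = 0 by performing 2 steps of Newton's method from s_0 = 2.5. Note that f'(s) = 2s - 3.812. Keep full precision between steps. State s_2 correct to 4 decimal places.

s_0 = 2.500000: f = -1.374000, f' = 1.188000 → s_1 = 2.500000 - (-1.374000)/(1.188000) = 3.656566
s_1 = 3.656566: f = 1.337644, f' = 3.501131 → s_2 = 3.656566 - (1.337644)/(3.501131) = 3.274505

3.2745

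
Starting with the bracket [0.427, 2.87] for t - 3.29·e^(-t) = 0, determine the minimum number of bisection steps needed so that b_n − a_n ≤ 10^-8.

Initial width b − a = 2.87 − 0.427 = 2.443000.
After n steps the width is (b−a)/2^n; need (b−a)/2^n ≤ 10^-8.
So n ≥ log₂(2.443000/10^-8) = log₂(244300000.0000) ≈ 27.8641.
Hence n = 28.

28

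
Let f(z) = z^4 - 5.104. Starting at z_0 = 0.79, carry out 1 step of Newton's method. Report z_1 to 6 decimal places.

3.180531

f'(z) = 4z^3
z_0 = 0.790000: f = -4.714499, f' = 1.972156 → z_1 = 0.790000 - (-4.714499)/(1.972156) = 3.180531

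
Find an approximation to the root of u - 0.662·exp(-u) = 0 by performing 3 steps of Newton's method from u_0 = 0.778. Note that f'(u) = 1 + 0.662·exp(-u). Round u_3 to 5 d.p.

0.43045

u_0 = 0.778000: f = 0.473928, f' = 1.304072 → u_1 = 0.778000 - (0.473928)/(1.304072) = 0.414579
u_1 = 0.414579: f = -0.022751, f' = 1.437329 → u_2 = 0.414579 - (-0.022751)/(1.437329) = 0.430407
u_2 = 0.430407: f = -0.000054, f' = 1.430462 → u_3 = 0.430407 - (-0.000054)/(1.430462) = 0.430445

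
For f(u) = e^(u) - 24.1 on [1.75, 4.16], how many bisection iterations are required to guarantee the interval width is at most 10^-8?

Initial width b − a = 4.16 − 1.75 = 2.410000.
After n steps the width is (b−a)/2^n; need (b−a)/2^n ≤ 10^-8.
So n ≥ log₂(2.410000/10^-8) = log₂(241000000.0000) ≈ 27.8445.
Hence n = 28.

28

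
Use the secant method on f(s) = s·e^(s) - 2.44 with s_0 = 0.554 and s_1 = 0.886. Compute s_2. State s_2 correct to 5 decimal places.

0.96756

f(s_0) = -1.475929, f(s_1) = -0.291088
s_2 = 0.886000 - (-0.291088)·(0.886000 - 0.554000)/(-0.291088 - (-1.475929)) = 0.967565; f(s_2) = 0.106174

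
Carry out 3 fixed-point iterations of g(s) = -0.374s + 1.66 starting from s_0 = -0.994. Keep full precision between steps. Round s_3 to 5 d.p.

s_1 = g(-0.994000) = 2.031756
s_2 = g(2.031756) = 0.900123
s_3 = g(0.900123) = 1.323354

1.32335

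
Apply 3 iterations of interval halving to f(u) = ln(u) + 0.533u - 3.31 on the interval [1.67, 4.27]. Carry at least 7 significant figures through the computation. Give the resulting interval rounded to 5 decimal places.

[3.62000, 3.94500]

f(1.670000) = -1.907066, f(4.270000) = 0.417524 (opposite signs)
step 1: m = 2.970000, f(m) = -0.638428 < 0 → root in [2.970000, 4.270000]
step 2: m = 3.620000, f(m) = -0.094066 < 0 → root in [3.620000, 4.270000]
step 3: m = 3.945000, f(m) = 0.165134 > 0 → root in [3.620000, 3.945000]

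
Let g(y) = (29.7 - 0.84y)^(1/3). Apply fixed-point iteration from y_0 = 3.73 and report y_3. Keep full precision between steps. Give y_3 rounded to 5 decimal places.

3.00643

y_1 = g(3.730000) = 2.983869
y_2 = g(2.983869) = 3.007151
y_3 = g(3.007151) = 3.006430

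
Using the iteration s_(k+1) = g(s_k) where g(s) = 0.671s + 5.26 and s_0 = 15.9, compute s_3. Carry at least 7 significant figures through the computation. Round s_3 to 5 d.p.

15.96130

s_1 = g(15.900000) = 15.928900
s_2 = g(15.928900) = 15.948292
s_3 = g(15.948292) = 15.961304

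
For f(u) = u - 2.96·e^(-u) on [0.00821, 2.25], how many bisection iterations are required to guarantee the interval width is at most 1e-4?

Initial width b − a = 2.25 − 0.00821 = 2.241790.
After n steps the width is (b−a)/2^n; need (b−a)/2^n ≤ 1e-4.
So n ≥ log₂(2.241790/1e-4) = log₂(22417.9000) ≈ 14.4524.
Hence n = 15.

15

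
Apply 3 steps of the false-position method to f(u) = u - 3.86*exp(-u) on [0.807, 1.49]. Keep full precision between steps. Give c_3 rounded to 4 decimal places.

1.1831

False-position update: c = (a·f(b) − b·f(a))/(f(b) − f(a)); replace the endpoint whose sign matches f(c).
f(0.807000) = -0.915311, f(1.490000) = 0.620062
step 1: c = 1.214170, f(c) = 0.067918 > 0 → new bracket [0.807000, 1.214170]
step 2: c = 1.186044, f(c) = 0.007095 > 0 → new bracket [0.807000, 1.186044]
step 3: c = 1.183128, f(c) = 0.000737 > 0 → new bracket [0.807000, 1.183128]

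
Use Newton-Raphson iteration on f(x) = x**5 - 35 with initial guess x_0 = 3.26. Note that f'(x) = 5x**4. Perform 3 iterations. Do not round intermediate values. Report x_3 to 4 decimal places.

x_0 = 3.260000: f = 333.203575, f' = 564.729409 → x_1 = 3.260000 - (333.203575)/(564.729409) = 2.669977
x_1 = 2.669977: f = 100.686695, f' = 254.097162 → x_2 = 2.669977 - (100.686695)/(254.097162) = 2.273724
x_2 = 2.273724: f = 25.769909, f' = 133.635202 → x_3 = 2.273724 - (25.769909)/(133.635202) = 2.080886

2.0809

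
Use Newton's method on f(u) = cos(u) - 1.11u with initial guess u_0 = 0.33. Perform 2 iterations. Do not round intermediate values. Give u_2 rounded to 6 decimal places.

Newton update: u ← u − f(u)/f'(u).
f'(u) = -sin(u) - 1.11
u_0 = 0.330000: f = 0.579742, f' = -1.434043 → u_1 = 0.330000 - (0.579742)/(-1.434043) = 0.734271
u_1 = 0.734271: f = -0.072722, f' = -1.780046 → u_2 = 0.734271 - (-0.072722)/(-1.780046) = 0.693417

0.693417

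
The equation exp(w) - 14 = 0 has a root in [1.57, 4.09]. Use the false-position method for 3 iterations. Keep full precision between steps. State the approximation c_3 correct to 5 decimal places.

False-position update: c = (a·f(b) − b·f(a))/(f(b) − f(a)); replace the endpoint whose sign matches f(c).
f(1.570000) = -9.193352, f(4.090000) = 45.739892
step 1: c = 1.991735, f(c) = -6.671766 < 0 → new bracket [1.991735, 4.090000]
step 2: c = 2.258834, f(c) = -4.428076 < 0 → new bracket [2.258834, 4.090000]
step 3: c = 2.420462, f(c) = -2.748943 < 0 → new bracket [2.420462, 4.090000]

2.42046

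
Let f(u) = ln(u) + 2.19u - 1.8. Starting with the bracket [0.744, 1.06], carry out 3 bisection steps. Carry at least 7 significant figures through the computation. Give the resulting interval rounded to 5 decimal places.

[0.86250, 0.90200]

f(0.744000) = -0.466354, f(1.060000) = 0.579669 (opposite signs)
step 1: m = 0.902000, f(m) = 0.072239 > 0 → root in [0.744000, 0.902000]
step 2: m = 0.823000, f(m) = -0.192429 < 0 → root in [0.823000, 0.902000]
step 3: m = 0.862500, f(m) = -0.059045 < 0 → root in [0.862500, 0.902000]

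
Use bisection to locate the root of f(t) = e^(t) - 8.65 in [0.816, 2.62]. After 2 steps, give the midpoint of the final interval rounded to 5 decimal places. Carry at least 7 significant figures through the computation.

f(0.816000) = -6.388564, f(2.620000) = 5.085724 (opposite signs)
step 1: m = 1.718000, f(m) = -3.076629 < 0 → root in [1.718000, 2.620000]
step 2: m = 2.169000, f(m) = 0.099530 > 0 → root in [1.718000, 2.169000]
Midpoint of [1.718000, 2.169000] = 1.943500

1.94350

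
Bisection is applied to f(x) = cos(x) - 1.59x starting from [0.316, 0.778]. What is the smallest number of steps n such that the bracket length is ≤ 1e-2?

Initial width b − a = 0.778 − 0.316 = 0.462000.
After n steps the width is (b−a)/2^n; need (b−a)/2^n ≤ 1e-2.
So n ≥ log₂(0.462000/1e-2) = log₂(46.2000) ≈ 5.5298.
Hence n = 6.

6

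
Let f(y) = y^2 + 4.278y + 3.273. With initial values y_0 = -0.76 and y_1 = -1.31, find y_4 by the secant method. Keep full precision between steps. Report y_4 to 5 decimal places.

-0.99789

f(y_0) = 0.599320, f(y_1) = -0.615080
y_2 = -1.310000 - (-0.615080)·(-1.310000 - -0.760000)/(-0.615080 - (0.599320)) = -1.031431; f(y_2) = -0.075612
y_3 = -1.031431 - (-0.075612)·(-1.031431 - -1.310000)/(-0.075612 - (-0.615080)) = -0.992387; f(y_3) = 0.012401
y_4 = -0.992387 - (0.012401)·(-0.992387 - -1.031431)/(0.012401 - (-0.075612)) = -0.997888; f(y_4) = -0.000185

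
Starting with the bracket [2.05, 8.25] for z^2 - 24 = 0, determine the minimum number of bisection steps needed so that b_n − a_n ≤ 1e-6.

Initial width b − a = 8.25 − 2.05 = 6.200000.
After n steps the width is (b−a)/2^n; need (b−a)/2^n ≤ 1e-6.
So n ≥ log₂(6.200000/1e-6) = log₂(6200000.0000) ≈ 22.5638.
Hence n = 23.

23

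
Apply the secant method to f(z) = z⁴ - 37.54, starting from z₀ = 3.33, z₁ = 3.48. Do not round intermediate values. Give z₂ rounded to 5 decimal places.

2.78930

f(z_0) = 85.423703, f(z_1) = 109.121788
z_2 = 3.480000 - (109.121788)·(3.480000 - 3.330000)/(109.121788 - (85.423703)) = 2.789300; f(z_2) = 22.991423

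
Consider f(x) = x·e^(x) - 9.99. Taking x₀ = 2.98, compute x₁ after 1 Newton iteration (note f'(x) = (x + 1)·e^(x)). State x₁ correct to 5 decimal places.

Newton update: x ← x − f(x)/f'(x).
x_0 = 2.980000: f = 48.679694, f' = 78.357510 → x_1 = 2.980000 - (48.679694)/(78.357510) = 2.358749

2.35875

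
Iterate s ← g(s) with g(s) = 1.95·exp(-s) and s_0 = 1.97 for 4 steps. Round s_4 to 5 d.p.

1.25415

s_1 = g(1.970000) = 0.271941
s_2 = g(0.271941) = 1.485704
s_3 = g(1.485704) = 0.441369
s_4 = g(0.441369) = 1.254153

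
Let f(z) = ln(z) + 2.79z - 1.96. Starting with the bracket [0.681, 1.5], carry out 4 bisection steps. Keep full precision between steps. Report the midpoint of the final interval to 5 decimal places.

f(0.681000) = -0.444203, f(1.500000) = 2.630465 (opposite signs)
step 1: m = 1.090500, f(m) = 1.169131 > 0 → root in [0.681000, 1.090500]
step 2: m = 0.885750, f(m) = 0.389922 > 0 → root in [0.681000, 0.885750]
step 3: m = 0.783375, f(m) = -0.018528 < 0 → root in [0.783375, 0.885750]
step 4: m = 0.834563, f(m) = 0.187582 > 0 → root in [0.783375, 0.834563]
Midpoint of [0.783375, 0.834563] = 0.808969

0.80897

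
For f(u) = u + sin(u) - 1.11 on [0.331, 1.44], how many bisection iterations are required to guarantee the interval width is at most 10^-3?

Initial width b − a = 1.44 − 0.331 = 1.109000.
After n steps the width is (b−a)/2^n; need (b−a)/2^n ≤ 10^-3.
So n ≥ log₂(1.109000/10^-3) = log₂(1109.0000) ≈ 10.1150.
Hence n = 11.

11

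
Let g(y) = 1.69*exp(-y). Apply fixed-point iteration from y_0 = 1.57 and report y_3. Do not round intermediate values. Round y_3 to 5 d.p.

0.51464

y_1 = g(1.570000) = 0.351596
y_2 = g(0.351596) = 1.189023
y_3 = g(1.189023) = 0.514636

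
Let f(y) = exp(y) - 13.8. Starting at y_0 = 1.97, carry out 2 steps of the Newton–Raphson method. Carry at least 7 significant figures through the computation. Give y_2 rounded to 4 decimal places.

2.6580

Newton update: y ← y − f(y)/f'(y).
f'(y) = exp(y)
y_0 = 1.970000: f = -6.629324, f' = 7.170676 → y_1 = 1.970000 - (-6.629324)/(7.170676) = 2.894505
y_1 = 2.894505: f = 4.274545, f' = 18.074545 → y_2 = 2.894505 - (4.274545)/(18.074545) = 2.658009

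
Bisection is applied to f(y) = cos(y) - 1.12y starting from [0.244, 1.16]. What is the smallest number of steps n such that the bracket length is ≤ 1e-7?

24

Initial width b − a = 1.16 − 0.244 = 0.916000.
After n steps the width is (b−a)/2^n; need (b−a)/2^n ≤ 1e-7.
So n ≥ log₂(0.916000/1e-7) = log₂(9160000.0000) ≈ 23.1269.
Hence n = 24.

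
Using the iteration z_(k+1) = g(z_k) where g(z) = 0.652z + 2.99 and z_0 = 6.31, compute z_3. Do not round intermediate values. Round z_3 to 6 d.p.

z_1 = g(6.310000) = 7.104120
z_2 = g(7.104120) = 7.621886
z_3 = g(7.621886) = 7.959470

7.959470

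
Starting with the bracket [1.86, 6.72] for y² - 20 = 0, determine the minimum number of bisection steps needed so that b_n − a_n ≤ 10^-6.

Initial width b − a = 6.72 − 1.86 = 4.860000.
After n steps the width is (b−a)/2^n; need (b−a)/2^n ≤ 10^-6.
So n ≥ log₂(4.860000/10^-6) = log₂(4860000.0000) ≈ 22.2125.
Hence n = 23.

23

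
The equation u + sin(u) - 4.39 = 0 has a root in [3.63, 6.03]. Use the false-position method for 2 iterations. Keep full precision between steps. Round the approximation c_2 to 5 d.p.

f(3.630000) = -1.229220, f(6.030000) = 1.389511
step 1: c = 4.756549, f(c) = -0.632476 < 0 → new bracket [4.756549, 6.030000]
step 2: c = 5.154883, f(c) = -0.138803 < 0 → new bracket [5.154883, 6.030000]

5.15488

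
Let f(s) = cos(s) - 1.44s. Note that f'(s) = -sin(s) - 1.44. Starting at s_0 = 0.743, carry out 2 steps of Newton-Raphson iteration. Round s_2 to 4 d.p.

0.5806

s_0 = 0.743000: f = -0.333478, f' = -2.116500 → s_1 = 0.743000 - (-0.333478)/(-2.116500) = 0.585439
s_1 = 0.585439: f = -0.009563, f' = -1.992565 → s_2 = 0.585439 - (-0.009563)/(-1.992565) = 0.580640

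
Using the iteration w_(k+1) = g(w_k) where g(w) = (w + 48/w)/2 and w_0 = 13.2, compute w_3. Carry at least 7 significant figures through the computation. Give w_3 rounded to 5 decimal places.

w_1 = g(13.200000) = 8.418182
w_2 = g(8.418182) = 7.060063
w_3 = g(7.060063) = 6.929435

6.92943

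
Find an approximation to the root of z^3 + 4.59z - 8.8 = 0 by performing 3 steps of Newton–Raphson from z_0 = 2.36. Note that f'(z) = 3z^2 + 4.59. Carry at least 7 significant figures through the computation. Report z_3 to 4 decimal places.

1.3645

z_0 = 2.360000: f = 15.176656, f' = 21.298800 → z_1 = 2.360000 - (15.176656)/(21.298800) = 1.647441
z_1 = 1.647441: f = 3.233008, f' = 12.732184 → z_2 = 1.647441 - (3.233008)/(12.732184) = 1.393517
z_2 = 1.393517: f = 0.302296, f' = 10.415666 → z_3 = 1.393517 - (0.302296)/(10.415666) = 1.364493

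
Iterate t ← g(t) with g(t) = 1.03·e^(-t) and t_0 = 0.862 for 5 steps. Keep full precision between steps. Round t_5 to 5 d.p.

t_1 = g(0.862000) = 0.434986
t_2 = g(0.434986) = 0.666692
t_3 = g(0.666692) = 0.528806
t_4 = g(0.528806) = 0.606987
t_5 = g(0.606987) = 0.561340

0.56134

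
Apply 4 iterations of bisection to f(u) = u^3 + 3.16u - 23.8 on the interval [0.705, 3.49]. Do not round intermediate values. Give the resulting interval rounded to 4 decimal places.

f(0.705000) = -21.221797, f(3.490000) = 29.736949 (opposite signs)
step 1: m = 2.097500, f(m) = -7.943936 < 0 → root in [2.097500, 3.490000]
step 2: m = 2.793750, f(m) = 6.833578 > 0 → root in [2.097500, 2.793750]
step 3: m = 2.445625, f(m) = -1.444342 < 0 → root in [2.445625, 2.793750]
step 4: m = 2.619688, f(m) = 2.456506 > 0 → root in [2.445625, 2.619688]

[2.4456, 2.6197]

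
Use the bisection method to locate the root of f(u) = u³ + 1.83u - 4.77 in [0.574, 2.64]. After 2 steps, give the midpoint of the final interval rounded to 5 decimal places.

1.34875

f(0.574000) = -3.530461, f(2.640000) = 18.460944 (opposite signs)
step 1: m = 1.607000, f(m) = 2.320806 > 0 → root in [0.574000, 1.607000]
step 2: m = 1.090500, f(m) = -1.477573 < 0 → root in [1.090500, 1.607000]
Midpoint of [1.090500, 1.607000] = 1.348750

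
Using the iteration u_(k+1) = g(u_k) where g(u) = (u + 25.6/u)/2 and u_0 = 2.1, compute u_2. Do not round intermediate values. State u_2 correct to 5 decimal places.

u_1 = g(2.100000) = 7.145238
u_2 = g(7.145238) = 5.364022

5.36402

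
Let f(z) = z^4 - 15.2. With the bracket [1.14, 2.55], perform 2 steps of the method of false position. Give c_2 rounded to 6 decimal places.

1.833869

f(1.140000) = -13.511040, f(2.550000) = 27.082506
step 1: c = 1.609300, f(c) = -8.492689 < 0 → new bracket [1.609300, 2.550000]
step 2: c = 1.833869, f(c) = -3.889726 < 0 → new bracket [1.833869, 2.550000]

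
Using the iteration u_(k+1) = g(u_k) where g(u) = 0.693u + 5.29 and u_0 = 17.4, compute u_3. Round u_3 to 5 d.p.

17.28743

u_1 = g(17.400000) = 17.348200
u_2 = g(17.348200) = 17.312303
u_3 = g(17.312303) = 17.287426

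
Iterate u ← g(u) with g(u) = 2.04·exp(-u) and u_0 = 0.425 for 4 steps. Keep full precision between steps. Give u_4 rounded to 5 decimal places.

u_1 = g(0.425000) = 1.333690
u_2 = g(1.333690) = 0.537546
u_3 = g(0.537546) = 1.191727
u_4 = g(1.191727) = 0.619540

0.61954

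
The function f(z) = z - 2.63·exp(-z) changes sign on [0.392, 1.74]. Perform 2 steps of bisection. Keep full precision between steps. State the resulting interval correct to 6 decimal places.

[0.729000, 1.066000]

f(0.392000) = -1.385102, f(1.740000) = 1.278381 (opposite signs)
step 1: m = 1.066000, f(m) = 0.160272 > 0 → root in [0.392000, 1.066000]
step 2: m = 0.729000, f(m) = -0.539689 < 0 → root in [0.729000, 1.066000]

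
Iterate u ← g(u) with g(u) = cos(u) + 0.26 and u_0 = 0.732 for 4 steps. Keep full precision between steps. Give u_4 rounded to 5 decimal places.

u_1 = g(0.732000) = 1.003839
u_2 = g(1.003839) = 0.797068
u_3 = g(0.797068) = 0.958807
u_4 = g(0.958807) = 0.834497

0.83450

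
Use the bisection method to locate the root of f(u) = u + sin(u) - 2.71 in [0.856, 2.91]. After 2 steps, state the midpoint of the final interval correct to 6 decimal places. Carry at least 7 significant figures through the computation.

f(0.856000) = -1.098773, f(2.910000) = 0.429528 (opposite signs)
step 1: m = 1.883000, f(m) = 0.124659 > 0 → root in [0.856000, 1.883000]
step 2: m = 1.369500, f(m) = -0.360692 < 0 → root in [1.369500, 1.883000]
Midpoint of [1.369500, 1.883000] = 1.626250

1.626250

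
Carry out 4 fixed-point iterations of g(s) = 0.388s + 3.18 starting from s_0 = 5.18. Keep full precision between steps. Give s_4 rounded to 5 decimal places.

s_1 = g(5.180000) = 5.189840
s_2 = g(5.189840) = 5.193658
s_3 = g(5.193658) = 5.195139
s_4 = g(5.195139) = 5.195714

5.19571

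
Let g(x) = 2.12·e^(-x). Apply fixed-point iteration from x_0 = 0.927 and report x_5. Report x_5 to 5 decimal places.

0.85519

x_1 = g(0.927000) = 0.838967
x_2 = g(0.838967) = 0.916172
x_3 = g(0.916172) = 0.848100
x_4 = g(0.848100) = 0.907842
x_5 = g(0.907842) = 0.855194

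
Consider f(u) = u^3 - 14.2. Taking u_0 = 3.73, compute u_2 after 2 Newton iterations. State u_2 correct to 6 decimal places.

Newton update: u ← u − f(u)/f'(u).
f'(u) = 3u^2
u_0 = 3.730000: f = 37.695117, f' = 41.738700 → u_1 = 3.730000 - (37.695117)/(41.738700) = 2.826879
u_1 = 2.826879: f = 8.390271, f' = 23.973726 → u_2 = 2.826879 - (8.390271)/(23.973726) = 2.476901

2.476901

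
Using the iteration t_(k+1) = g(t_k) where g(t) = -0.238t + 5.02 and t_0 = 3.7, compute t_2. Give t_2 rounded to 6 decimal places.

t_1 = g(3.700000) = 4.139400
t_2 = g(4.139400) = 4.034823

4.034823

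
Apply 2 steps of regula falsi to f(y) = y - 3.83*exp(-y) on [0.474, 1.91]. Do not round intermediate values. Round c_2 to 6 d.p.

1.205666

False-position update: c = (a·f(b) − b·f(a))/(f(b) − f(a)); replace the endpoint whose sign matches f(c).
f(0.474000) = -1.910203, f(1.910000) = 1.342852
step 1: c = 1.317223, f(c) = 0.291250 > 0 → new bracket [0.474000, 1.317223]
step 2: c = 1.205666, f(c) = 0.058609 > 0 → new bracket [0.474000, 1.205666]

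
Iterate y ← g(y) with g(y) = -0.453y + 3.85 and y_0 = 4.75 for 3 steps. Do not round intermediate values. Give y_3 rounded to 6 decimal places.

y_1 = g(4.750000) = 1.698250
y_2 = g(1.698250) = 3.080693
y_3 = g(3.080693) = 2.454446

2.454446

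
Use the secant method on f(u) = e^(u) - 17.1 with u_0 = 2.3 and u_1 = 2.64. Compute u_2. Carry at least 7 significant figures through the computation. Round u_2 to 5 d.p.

2.89984

f(u_0) = -7.125818, f(u_1) = -3.086796
u_2 = 2.640000 - (-3.086796)·(2.640000 - 2.300000)/(-3.086796 - (-7.125818)) = 2.899843; f(u_2) = 1.071290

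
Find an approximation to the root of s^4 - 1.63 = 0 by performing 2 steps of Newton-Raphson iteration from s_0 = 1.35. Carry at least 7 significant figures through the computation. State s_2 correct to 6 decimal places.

f'(s) = 4s^3
s_0 = 1.350000: f = 1.691506, f' = 9.841500 → s_1 = 1.350000 - (1.691506)/(9.841500) = 1.178125
s_1 = 1.178125: f = 0.296485, f' = 6.540851 → s_2 = 1.178125 - (0.296485)/(6.540851) = 1.132797

1.132797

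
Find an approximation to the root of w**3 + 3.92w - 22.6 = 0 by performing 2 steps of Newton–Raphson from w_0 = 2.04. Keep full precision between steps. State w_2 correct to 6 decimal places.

Newton update: w ← w − f(w)/f'(w).
f'(w) = 3w**2 + 3.92
w_0 = 2.040000: f = -6.113536, f' = 16.404800 → w_1 = 2.040000 - (-6.113536)/(16.404800) = 2.412668
w_1 = 2.412668: f = 0.901709, f' = 21.382894 → w_2 = 2.412668 - (0.901709)/(21.382894) = 2.370498

2.370498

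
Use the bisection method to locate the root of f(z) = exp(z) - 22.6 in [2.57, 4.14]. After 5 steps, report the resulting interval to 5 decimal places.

f(2.570000) = -9.534176, f(4.140000) = 40.202821 (opposite signs)
step 1: m = 3.355000, f(m) = 6.045604 > 0 → root in [2.570000, 3.355000]
step 2: m = 2.962500, f(m) = -3.253723 < 0 → root in [2.962500, 3.355000]
step 3: m = 3.158750, f(m) = 0.941151 > 0 → root in [2.962500, 3.158750]
step 4: m = 3.060625, f(m) = -1.259109 < 0 → root in [3.060625, 3.158750]
step 5: m = 3.109687, f(m) = -0.185961 < 0 → root in [3.109687, 3.158750]

[3.10969, 3.15875]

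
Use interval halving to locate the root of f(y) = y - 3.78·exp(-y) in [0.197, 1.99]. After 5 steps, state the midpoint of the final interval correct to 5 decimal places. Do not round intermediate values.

1.17755

f(0.197000) = -2.907101, f(1.990000) = 1.473291 (opposite signs)
step 1: m = 1.093500, f(m) = -0.172958 < 0 → root in [1.093500, 1.990000]
step 2: m = 1.541750, f(m) = 0.732806 > 0 → root in [1.093500, 1.541750]
step 3: m = 1.317625, f(m) = 0.305453 > 0 → root in [1.093500, 1.317625]
step 4: m = 1.205563, f(m) = 0.073364 > 0 → root in [1.093500, 1.205563]
step 5: m = 1.149531, f(m) = -0.047917 < 0 → root in [1.149531, 1.205563]
Midpoint of [1.149531, 1.205563] = 1.177547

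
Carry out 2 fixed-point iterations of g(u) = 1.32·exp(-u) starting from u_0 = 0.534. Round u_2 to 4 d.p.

u_1 = g(0.534000) = 0.773857
u_2 = g(0.773857) = 0.608825

0.6088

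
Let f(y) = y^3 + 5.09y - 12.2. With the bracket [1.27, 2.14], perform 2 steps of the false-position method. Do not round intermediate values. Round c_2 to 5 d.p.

False-position update: c = (a·f(b) − b·f(a))/(f(b) − f(a)); replace the endpoint whose sign matches f(c).
f(1.270000) = -3.687317, f(2.140000) = 8.492944
step 1: c = 1.533374, f(c) = -0.789801 < 0 → new bracket [1.533374, 2.140000]
step 2: c = 1.584987, f(c) = -0.150631 < 0 → new bracket [1.584987, 2.140000]

1.58499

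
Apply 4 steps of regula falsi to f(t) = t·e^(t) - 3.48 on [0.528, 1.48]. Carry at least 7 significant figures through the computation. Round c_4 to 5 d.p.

1.12511

False-position update: c = (a·f(b) − b·f(a))/(f(b) − f(a)); replace the endpoint whose sign matches f(c).
f(0.528000) = -2.584756, f(1.480000) = 3.021560
step 1: c = 0.966914, f(c) = -0.937196 < 0 → new bracket [0.966914, 1.480000]
step 2: c = 1.088382, f(c) = -0.248089 < 0 → new bracket [1.088382, 1.480000]
step 3: c = 1.118096, f(c) = -0.059716 < 0 → new bracket [1.118096, 1.480000]
step 4: c = 1.125110, f(c) = -0.014036 < 0 → new bracket [1.125110, 1.480000]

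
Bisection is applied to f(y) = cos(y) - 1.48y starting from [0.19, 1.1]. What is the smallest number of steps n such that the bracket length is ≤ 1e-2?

Initial width b − a = 1.1 − 0.19 = 0.910000.
After n steps the width is (b−a)/2^n; need (b−a)/2^n ≤ 1e-2.
So n ≥ log₂(0.910000/1e-2) = log₂(91.0000) ≈ 6.5078.
Hence n = 7.

7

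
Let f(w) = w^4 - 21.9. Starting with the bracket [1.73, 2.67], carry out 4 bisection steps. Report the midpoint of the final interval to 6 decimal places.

f(1.730000) = -12.942550, f(2.670000) = 28.921215 (opposite signs)
step 1: m = 2.200000, f(m) = 1.525600 > 0 → root in [1.730000, 2.200000]
step 2: m = 1.965000, f(m) = -6.990941 < 0 → root in [1.965000, 2.200000]
step 3: m = 2.082500, f(m) = -3.092112 < 0 → root in [2.082500, 2.200000]
step 4: m = 2.141250, f(m) = -0.878219 < 0 → root in [2.141250, 2.200000]
Midpoint of [2.141250, 2.200000] = 2.170625

2.170625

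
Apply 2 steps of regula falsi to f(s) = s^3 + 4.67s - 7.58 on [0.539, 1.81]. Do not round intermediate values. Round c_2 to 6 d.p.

1.193500

f(0.539000) = -4.906279, f(1.810000) = 6.802441
step 1: c = 1.071584, f(c) = -1.345208 < 0 → new bracket [1.071584, 1.810000]
step 2: c = 1.193500, f(c) = -0.306287 < 0 → new bracket [1.193500, 1.810000]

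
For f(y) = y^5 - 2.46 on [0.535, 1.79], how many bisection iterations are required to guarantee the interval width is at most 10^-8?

Initial width b − a = 1.79 − 0.535 = 1.255000.
After n steps the width is (b−a)/2^n; need (b−a)/2^n ≤ 10^-8.
So n ≥ log₂(1.255000/10^-8) = log₂(125500000.0000) ≈ 26.9031.
Hence n = 27.

27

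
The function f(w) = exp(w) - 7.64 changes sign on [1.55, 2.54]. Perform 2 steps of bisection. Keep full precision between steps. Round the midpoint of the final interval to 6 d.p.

f(1.550000) = -2.928530, f(2.540000) = 5.039671 (opposite signs)
step 1: m = 2.045000, f(m) = 0.089159 > 0 → root in [1.550000, 2.045000]
step 2: m = 1.797500, f(m) = -1.605458 < 0 → root in [1.797500, 2.045000]
Midpoint of [1.797500, 2.045000] = 1.921250

1.921250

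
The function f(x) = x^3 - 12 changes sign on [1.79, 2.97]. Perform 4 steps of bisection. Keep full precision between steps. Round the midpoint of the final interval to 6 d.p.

f(1.790000) = -6.264661, f(2.970000) = 14.198073 (opposite signs)
step 1: m = 2.380000, f(m) = 1.481272 > 0 → root in [1.790000, 2.380000]
step 2: m = 2.085000, f(m) = -2.936036 < 0 → root in [2.085000, 2.380000]
step 3: m = 2.232500, f(m) = -0.873094 < 0 → root in [2.232500, 2.380000]
step 4: m = 2.306250, f(m) = 0.266457 > 0 → root in [2.232500, 2.306250]
Midpoint of [2.232500, 2.306250] = 2.269375

2.269375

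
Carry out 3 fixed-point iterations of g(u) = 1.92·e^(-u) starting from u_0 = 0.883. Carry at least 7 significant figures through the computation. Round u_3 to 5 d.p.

u_1 = g(0.883000) = 0.793998
u_2 = g(0.793998) = 0.867906
u_3 = g(0.867906) = 0.806074

0.80607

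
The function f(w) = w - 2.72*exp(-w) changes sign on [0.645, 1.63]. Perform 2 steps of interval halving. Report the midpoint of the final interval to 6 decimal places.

1.014375

f(0.645000) = -0.782082, f(1.630000) = 1.097072 (opposite signs)
step 1: m = 1.137500, f(m) = 0.265415 > 0 → root in [0.645000, 1.137500]
step 2: m = 0.891250, f(m) = -0.224338 < 0 → root in [0.891250, 1.137500]
Midpoint of [0.891250, 1.137500] = 1.014375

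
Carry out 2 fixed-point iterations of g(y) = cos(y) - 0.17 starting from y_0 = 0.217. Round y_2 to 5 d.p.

0.52199

y_1 = g(0.217000) = 0.806548
y_2 = g(0.806548) = 0.521995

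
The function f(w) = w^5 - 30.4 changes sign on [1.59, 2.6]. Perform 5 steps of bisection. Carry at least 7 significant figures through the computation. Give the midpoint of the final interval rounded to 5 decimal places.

1.98453

f(1.590000) = -20.237850, f(2.600000) = 88.413760 (opposite signs)
step 1: m = 2.095000, f(m) = 9.957117 > 0 → root in [1.590000, 2.095000]
step 2: m = 1.842500, f(m) = -9.165723 < 0 → root in [1.842500, 2.095000]
step 3: m = 1.968750, f(m) = -0.823086 < 0 → root in [1.968750, 2.095000]
step 4: m = 2.031875, f(m) = 4.232587 > 0 → root in [1.968750, 2.031875]
step 5: m = 2.000313, f(m) = 1.625008 > 0 → root in [1.968750, 2.000313]
Midpoint of [1.968750, 2.000313] = 1.984531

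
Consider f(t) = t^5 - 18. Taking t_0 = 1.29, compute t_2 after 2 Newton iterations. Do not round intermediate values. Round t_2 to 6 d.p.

Newton update: t ← t − f(t)/f'(t).
f'(t) = 5t^4
t_0 = 1.290000: f = -14.427695, f' = 13.846144 → t_1 = 1.290000 - (-14.427695)/(13.846144) = 2.332001
t_1 = 2.332001: f = 50.967358, f' = 147.871635 → t_2 = 2.332001 - (50.967358)/(147.871635) = 1.987328

1.987328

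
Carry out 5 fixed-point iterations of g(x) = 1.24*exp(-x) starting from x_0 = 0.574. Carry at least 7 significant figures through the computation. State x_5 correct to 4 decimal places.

0.6571

x_1 = g(0.574000) = 0.698452
x_2 = g(0.698452) = 0.616720
x_3 = g(0.616720) = 0.669243
x_4 = g(0.669243) = 0.634999
x_5 = g(0.634999) = 0.657121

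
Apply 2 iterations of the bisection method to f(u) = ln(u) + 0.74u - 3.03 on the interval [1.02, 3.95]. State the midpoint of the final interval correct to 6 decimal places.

2.851250

f(1.020000) = -2.255397, f(3.950000) = 1.266716 (opposite signs)
step 1: m = 2.485000, f(m) = -0.280827 < 0 → root in [2.485000, 3.950000]
step 2: m = 3.217500, f(m) = 0.519555 > 0 → root in [2.485000, 3.217500]
Midpoint of [2.485000, 3.217500] = 2.851250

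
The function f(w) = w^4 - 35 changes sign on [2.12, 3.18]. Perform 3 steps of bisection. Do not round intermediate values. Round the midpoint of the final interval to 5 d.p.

2.45125

f(2.120000) = -14.800369, f(3.180000) = 67.260634 (opposite signs)
step 1: m = 2.650000, f(m) = 14.315506 > 0 → root in [2.120000, 2.650000]
step 2: m = 2.385000, f(m) = -2.644096 < 0 → root in [2.385000, 2.650000]
step 3: m = 2.517500, f(m) = 5.167788 > 0 → root in [2.385000, 2.517500]
Midpoint of [2.385000, 2.517500] = 2.451250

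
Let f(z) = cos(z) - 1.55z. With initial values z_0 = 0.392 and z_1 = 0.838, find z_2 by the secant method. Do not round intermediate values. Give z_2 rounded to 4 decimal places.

f(z_0) = 0.316547, f(z_1) = -0.629949
z_2 = 0.838000 - (-0.629949)·(0.838000 - 0.392000)/(-0.629949 - (0.316547)) = 0.541161; f(z_2) = 0.018313

0.5412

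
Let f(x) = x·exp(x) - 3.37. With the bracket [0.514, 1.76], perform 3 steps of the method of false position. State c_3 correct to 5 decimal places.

1.06659

f(0.514000) = -2.510610, f(1.760000) = 6.859890
step 1: c = 0.847837, f(c) = -1.390647 < 0 → new bracket [0.847837, 1.760000]
step 2: c = 1.001584, f(c) = -0.643096 < 0 → new bracket [1.001584, 1.760000]
step 3: c = 1.066589, f(c) = -0.271074 < 0 → new bracket [1.066589, 1.760000]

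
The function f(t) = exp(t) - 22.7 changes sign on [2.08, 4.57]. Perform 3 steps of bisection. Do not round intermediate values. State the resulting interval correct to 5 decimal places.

f(2.080000) = -14.695531, f(4.570000) = 73.844110 (opposite signs)
step 1: m = 3.325000, f(m) = 5.098999 > 0 → root in [2.080000, 3.325000]
step 2: m = 2.702500, f(m) = -7.783022 < 0 → root in [2.702500, 3.325000]
step 3: m = 3.013750, f(m) = -2.336380 < 0 → root in [3.013750, 3.325000]

[3.01375, 3.32500]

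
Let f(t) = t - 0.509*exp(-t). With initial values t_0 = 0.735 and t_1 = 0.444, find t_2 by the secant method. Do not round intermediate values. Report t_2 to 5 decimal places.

f(t_0) = 0.490932, f(t_1) = 0.117494
t_2 = 0.444000 - (0.117494)·(0.444000 - 0.735000)/(0.117494 - (0.490932)) = 0.352443; f(t_2) = -0.005368

0.35244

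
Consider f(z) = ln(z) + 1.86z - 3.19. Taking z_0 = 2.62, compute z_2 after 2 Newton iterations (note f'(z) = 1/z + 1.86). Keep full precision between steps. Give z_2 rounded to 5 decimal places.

Newton update: z ← z − f(z)/f'(z).
z_0 = 2.620000: f = 2.646374, f' = 2.241679 → z_1 = 2.620000 - (2.646374)/(2.241679) = 1.439468
z_1 = 1.439468: f = -0.148316, f' = 2.554701 → z_2 = 1.439468 - (-0.148316)/(2.554701) = 1.497524

1.49752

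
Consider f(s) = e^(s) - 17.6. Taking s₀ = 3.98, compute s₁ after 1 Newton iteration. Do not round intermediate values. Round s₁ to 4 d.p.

f'(s) = e^(s)
s_0 = 3.980000: f = 35.917034, f' = 53.517034 → s_1 = 3.980000 - (35.917034)/(53.517034) = 3.308867

3.3089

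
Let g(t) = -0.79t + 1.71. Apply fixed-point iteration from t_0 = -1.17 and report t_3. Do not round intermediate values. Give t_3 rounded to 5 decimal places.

2.00317

t_1 = g(-1.170000) = 2.634300
t_2 = g(2.634300) = -0.371097
t_3 = g(-0.371097) = 2.003167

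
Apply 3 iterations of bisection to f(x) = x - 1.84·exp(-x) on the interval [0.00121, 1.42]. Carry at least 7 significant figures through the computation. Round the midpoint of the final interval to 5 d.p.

f(0.001210) = -1.836565, f(1.420000) = 0.975246 (opposite signs)
step 1: m = 0.710605, f(m) = -0.193473 < 0 → root in [0.710605, 1.420000]
step 2: m = 1.065303, f(m) = 0.431195 > 0 → root in [0.710605, 1.065303]
step 3: m = 0.887954, f(m) = 0.130799 > 0 → root in [0.710605, 0.887954]
Midpoint of [0.710605, 0.887954] = 0.799279

0.79928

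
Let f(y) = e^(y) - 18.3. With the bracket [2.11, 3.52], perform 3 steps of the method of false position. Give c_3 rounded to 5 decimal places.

2.88779

f(2.110000) = -10.051759, f(3.520000) = 15.484428
step 1: c = 2.665016, f(c) = -3.931828 < 0 → new bracket [2.665016, 3.520000]
step 2: c = 2.838151, f(c) = -1.215845 < 0 → new bracket [2.838151, 3.520000]
step 3: c = 2.887793, f(c) = -0.346364 < 0 → new bracket [2.887793, 3.520000]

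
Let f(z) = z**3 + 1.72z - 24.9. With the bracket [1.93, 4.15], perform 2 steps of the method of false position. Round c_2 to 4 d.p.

2.6001

False-position update: c = (a·f(b) − b·f(a))/(f(b) − f(a)); replace the endpoint whose sign matches f(c).
f(1.930000) = -14.391343, f(4.150000) = 53.711375
step 1: c = 2.399126, f(c) = -6.964593 < 0 → new bracket [2.399126, 4.150000]
step 2: c = 2.600098, f(c) = -2.849853 < 0 → new bracket [2.600098, 4.150000]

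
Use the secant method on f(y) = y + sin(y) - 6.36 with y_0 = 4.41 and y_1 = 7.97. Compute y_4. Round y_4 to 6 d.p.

6.321600

f(y_0) = -2.904628, f(y_1) = 2.603277
y_2 = 7.970000 - (2.603277)·(7.970000 - 4.410000)/(2.603277 - (-2.904628)) = 6.287388; f(y_2) = -0.068409
y_3 = 6.287388 - (-0.068409)·(6.287388 - 7.970000)/(-0.068409 - (2.603277)) = 6.330472; f(y_3) = 0.017741
y_4 = 6.330472 - (0.017741)·(6.330472 - 6.287388)/(0.017741 - (-0.068409)) = 6.321600; f(y_4) = 0.000005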